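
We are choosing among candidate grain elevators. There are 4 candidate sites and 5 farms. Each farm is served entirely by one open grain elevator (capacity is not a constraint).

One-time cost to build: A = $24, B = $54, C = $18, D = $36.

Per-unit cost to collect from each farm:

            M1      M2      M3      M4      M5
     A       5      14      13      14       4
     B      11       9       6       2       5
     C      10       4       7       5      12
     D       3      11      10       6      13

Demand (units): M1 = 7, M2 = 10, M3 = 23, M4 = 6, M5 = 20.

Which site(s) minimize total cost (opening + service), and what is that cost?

Open A and C; minimum total cost 388.

For any fixed open set, each farm goes to its cheapest open site; total = fixed + service.
{A, C}: M1→A 5·7=35, M2→C 4·10=40, M3→C 7·23=161, M4→C 5·6=30, M5→A 4·20=80. Service 346; fixed 42; total 388.
{A, B, C}: service 305 + fixed 96 = 401
{A, C, D}: M1→D 3·7=21, M2→C 4·10=40, M3→C 7·23=161, M4→C 5·6=30, M5→A 4·20=80. Service 332; fixed 78; total 410.
{A, B, C, D}: service 291 + fixed 132 = 423
No other subset beats 388.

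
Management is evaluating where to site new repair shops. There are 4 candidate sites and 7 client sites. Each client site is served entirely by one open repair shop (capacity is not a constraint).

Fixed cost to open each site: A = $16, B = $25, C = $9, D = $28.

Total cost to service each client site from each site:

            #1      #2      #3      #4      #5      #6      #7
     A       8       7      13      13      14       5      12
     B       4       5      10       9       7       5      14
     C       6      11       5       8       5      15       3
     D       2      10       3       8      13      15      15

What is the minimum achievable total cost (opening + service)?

For any fixed open set, each client site goes to its cheapest open site; total = fixed + service.
{C}: #1→C 6, #2→C 11, #3→C 5, #4→C 8, #5→C 5, #6→C 15, #7→C 3. Service 53; fixed 9; total 62.
{A, C}: service 39 + fixed 25 = 64
{B, C}: service 35 + fixed 34 = 69
{A, B, C, D}: service 31 + fixed 78 = 109
(All 15 nonempty subsets were checked; C only is lowest.)

Minimum total cost: 62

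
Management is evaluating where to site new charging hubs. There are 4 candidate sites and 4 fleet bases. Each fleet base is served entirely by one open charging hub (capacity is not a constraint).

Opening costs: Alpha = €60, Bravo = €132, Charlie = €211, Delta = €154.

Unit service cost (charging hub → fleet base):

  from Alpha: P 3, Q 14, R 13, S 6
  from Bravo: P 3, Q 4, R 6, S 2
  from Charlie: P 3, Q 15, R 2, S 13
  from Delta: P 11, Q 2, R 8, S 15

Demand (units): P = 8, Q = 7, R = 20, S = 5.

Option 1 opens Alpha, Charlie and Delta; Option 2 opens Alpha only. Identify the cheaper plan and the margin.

Option 1: {Alpha, Charlie, Delta}: P→Alpha 3·8=24, Q→Delta 2·7=14, R→Charlie 2·20=40, S→Alpha 6·5=30. Service 108; fixed 425; total 533.
Option 2: {Alpha}: P→Alpha 3·8=24, Q→Alpha 14·7=98, R→Alpha 13·20=260, S→Alpha 6·5=30. Service 412; fixed 60; total 472.
Difference: |533 − 472| = 61.

Option 2 is cheaper by 61.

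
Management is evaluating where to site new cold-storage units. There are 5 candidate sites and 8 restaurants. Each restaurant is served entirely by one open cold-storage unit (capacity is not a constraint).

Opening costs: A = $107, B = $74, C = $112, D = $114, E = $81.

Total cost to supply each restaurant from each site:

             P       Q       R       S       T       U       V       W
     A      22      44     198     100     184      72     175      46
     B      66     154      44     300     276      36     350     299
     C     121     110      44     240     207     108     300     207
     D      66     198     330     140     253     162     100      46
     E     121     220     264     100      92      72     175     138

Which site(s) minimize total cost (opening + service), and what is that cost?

Open A, B and E; minimum total cost 821.

For any fixed open set, each restaurant goes to its cheapest open site; total = fixed + service.
{A, B, E}: P→A 22, Q→A 44, R→B 44, S→A 100, T→E 92, U→B 36, V→A 175, W→A 46. Service 559; fixed 262; total 821.
{A, B}: service 651 + fixed 181 = 832
{A, B, D, E}: P→A 22, Q→A 44, R→B 44, S→A 100, T→E 92, U→B 36, V→D 100, W→A 46. Service 484; fixed 376; total 860.
{A, B, C, D, E}: service 484 + fixed 488 = 972
No other subset beats 821.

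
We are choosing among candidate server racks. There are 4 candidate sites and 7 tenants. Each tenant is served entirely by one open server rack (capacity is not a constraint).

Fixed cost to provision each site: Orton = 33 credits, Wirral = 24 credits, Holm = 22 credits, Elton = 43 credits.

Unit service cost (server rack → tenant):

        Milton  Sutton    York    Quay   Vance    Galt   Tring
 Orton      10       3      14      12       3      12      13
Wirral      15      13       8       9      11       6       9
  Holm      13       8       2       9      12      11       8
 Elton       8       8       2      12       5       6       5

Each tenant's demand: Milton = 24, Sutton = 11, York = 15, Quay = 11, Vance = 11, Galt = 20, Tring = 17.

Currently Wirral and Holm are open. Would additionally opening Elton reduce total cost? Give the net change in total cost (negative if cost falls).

Yes — net change −194 (cost falls by 194).

Current service cost with {Wirral, Holm}: 906.
Adding Elton: each tenant re-picks its cheapest; new service cost 669, saving 237.
Extra fixed cost: 43. Net change = 43 − 237 = -194.
(Totals: 952 → 758.)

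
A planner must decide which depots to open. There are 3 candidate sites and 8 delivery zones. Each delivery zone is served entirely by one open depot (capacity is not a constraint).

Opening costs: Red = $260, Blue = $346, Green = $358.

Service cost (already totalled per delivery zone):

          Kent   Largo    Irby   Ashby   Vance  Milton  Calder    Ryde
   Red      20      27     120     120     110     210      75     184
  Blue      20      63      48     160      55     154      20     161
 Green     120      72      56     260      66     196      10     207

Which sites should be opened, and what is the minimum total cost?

Open Blue only; minimum total cost 1027.

For any fixed open set, each delivery zone goes to its cheapest open site; total = fixed + service.
{Blue}: Kent→Blue 20, Largo→Blue 63, Irby→Blue 48, Ashby→Blue 160, Vance→Blue 55, Milton→Blue 154, Calder→Blue 20, Ryde→Blue 161. Service 681; fixed 346; total 1027.
{Red}: service 866 + fixed 260 = 1126
{Red, Blue}: Kent→Red 20, Largo→Red 27, Irby→Blue 48, Ashby→Red 120, Vance→Blue 55, Milton→Blue 154, Calder→Blue 20, Ryde→Blue 161. Service 605; fixed 606; total 1211.
{Red, Blue, Green}: service 595 + fixed 964 = 1559
No other subset beats 1027.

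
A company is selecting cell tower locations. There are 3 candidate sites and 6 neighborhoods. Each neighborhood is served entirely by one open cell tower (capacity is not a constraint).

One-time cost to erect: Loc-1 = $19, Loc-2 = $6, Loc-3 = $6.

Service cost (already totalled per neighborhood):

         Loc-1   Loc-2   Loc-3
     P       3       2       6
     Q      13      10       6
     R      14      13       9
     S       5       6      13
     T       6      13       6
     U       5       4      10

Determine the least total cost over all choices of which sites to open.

Minimum total cost: 45

For any fixed open set, each neighborhood goes to its cheapest open site; total = fixed + service.
{Loc-2, Loc-3}: P→Loc-2 2, Q→Loc-3 6, R→Loc-3 9, S→Loc-2 6, T→Loc-3 6, U→Loc-2 4. Service 33; fixed 12; total 45.
{Loc-2}: service 48 + fixed 6 = 54
{Loc-3}: P→Loc-3 6, Q→Loc-3 6, R→Loc-3 9, S→Loc-3 13, T→Loc-3 6, U→Loc-3 10. Service 50; fixed 6; total 56.
{Loc-1, Loc-2, Loc-3}: service 32 + fixed 31 = 63
No other subset beats 45.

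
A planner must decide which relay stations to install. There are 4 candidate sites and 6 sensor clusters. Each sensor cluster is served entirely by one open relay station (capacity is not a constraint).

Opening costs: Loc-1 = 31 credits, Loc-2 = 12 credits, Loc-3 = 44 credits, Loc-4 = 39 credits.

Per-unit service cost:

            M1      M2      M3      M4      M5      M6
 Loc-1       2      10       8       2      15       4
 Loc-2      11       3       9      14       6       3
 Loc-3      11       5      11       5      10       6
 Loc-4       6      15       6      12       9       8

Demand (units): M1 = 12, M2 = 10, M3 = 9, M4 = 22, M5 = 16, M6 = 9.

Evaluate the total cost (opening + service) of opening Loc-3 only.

Each sensor cluster is assigned to its cheapest site among the open ones.
{Loc-3}: M1→Loc-3 11·12=132, M2→Loc-3 5·10=50, M3→Loc-3 11·9=99, M4→Loc-3 5·22=110, M5→Loc-3 10·16=160, M6→Loc-3 6·9=54. Service 605; fixed 44; total 649.

Total cost: 649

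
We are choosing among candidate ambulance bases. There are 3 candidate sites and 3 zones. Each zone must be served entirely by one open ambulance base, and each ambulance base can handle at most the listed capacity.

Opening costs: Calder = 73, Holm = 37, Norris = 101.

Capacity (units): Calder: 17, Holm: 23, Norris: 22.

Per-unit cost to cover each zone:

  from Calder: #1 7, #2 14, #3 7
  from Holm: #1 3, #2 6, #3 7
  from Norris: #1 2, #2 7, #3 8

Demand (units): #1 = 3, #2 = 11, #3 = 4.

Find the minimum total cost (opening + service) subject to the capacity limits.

Open {Holm}: #1→Holm 3·3=9, #2→Holm 6·11=66, #3→Holm 7·4=28.
Loads: Holm carries 18/23. Service 103; fixed 37; total 140.
Next best feasible plan costs 213.

Minimum total cost: 140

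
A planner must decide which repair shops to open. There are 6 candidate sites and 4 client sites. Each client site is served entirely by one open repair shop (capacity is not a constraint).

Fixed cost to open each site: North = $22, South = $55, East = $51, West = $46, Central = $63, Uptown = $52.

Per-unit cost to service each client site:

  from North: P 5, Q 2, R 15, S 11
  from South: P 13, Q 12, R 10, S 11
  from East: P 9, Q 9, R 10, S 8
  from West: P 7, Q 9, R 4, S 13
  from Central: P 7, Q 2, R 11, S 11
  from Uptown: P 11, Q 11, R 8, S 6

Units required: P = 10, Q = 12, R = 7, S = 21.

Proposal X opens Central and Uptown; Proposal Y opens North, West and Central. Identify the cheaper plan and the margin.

Proposal X is cheaper by 73.

Proposal X: {Central, Uptown}: P→Central 7·10=70, Q→Central 2·12=24, R→Uptown 8·7=56, S→Uptown 6·21=126. Service 276; fixed 115; total 391.
Proposal Y: {North, West, Central}: P→North 5·10=50, Q→North 2·12=24, R→West 4·7=28, S→North 11·21=231. Service 333; fixed 131; total 464.
Difference: |391 − 464| = 73.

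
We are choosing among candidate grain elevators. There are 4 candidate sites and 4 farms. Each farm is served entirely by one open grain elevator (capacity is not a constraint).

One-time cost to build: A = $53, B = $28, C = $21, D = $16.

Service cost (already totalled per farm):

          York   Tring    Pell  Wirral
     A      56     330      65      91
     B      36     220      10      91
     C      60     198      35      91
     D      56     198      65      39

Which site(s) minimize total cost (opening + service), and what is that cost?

For any fixed open set, each farm goes to its cheapest open site; total = fixed + service.
{B, D}: York→B 36, Tring→D 198, Pell→B 10, Wirral→D 39. Service 283; fixed 44; total 327.
{B, C, D}: service 283 + fixed 65 = 348
{C, D}: service 328 + fixed 37 = 365
{A, B, C, D}: service 283 + fixed 118 = 401
(All 15 nonempty subsets were checked; B and D is lowest.)

Open B and D; minimum total cost 327.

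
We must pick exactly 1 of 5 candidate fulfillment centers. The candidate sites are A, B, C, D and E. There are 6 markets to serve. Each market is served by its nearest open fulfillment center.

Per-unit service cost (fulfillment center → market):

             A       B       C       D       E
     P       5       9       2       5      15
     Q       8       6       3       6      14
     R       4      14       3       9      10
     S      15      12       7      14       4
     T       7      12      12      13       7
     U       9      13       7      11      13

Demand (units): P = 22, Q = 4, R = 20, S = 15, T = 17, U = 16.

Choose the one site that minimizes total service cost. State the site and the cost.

With exactly 1 open, each market uses its cheapest among the chosen.
{C}: P→C 2·22=44, Q→C 3·4=12, R→C 3·20=60, S→C 7·15=105, T→C 12·17=204, U→C 7·16=112. Service cost 537.
{A}: service cost 710
{D}: service cost 921
Among all 5 size-1 choices, {C} is lowest.

Choose C only; total service cost 537.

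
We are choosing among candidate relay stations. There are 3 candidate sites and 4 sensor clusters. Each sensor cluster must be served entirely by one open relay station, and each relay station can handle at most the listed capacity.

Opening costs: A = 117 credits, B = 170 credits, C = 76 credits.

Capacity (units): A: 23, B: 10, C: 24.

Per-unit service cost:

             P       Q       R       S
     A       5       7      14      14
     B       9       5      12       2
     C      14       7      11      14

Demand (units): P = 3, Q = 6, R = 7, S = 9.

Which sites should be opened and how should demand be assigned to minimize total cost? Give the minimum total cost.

Open {B, C}: P→C 14·3=42, Q→C 7·6=42, R→C 11·7=77, S→B 2·9=18.
Loads: B carries 9/10, C carries 16/24. Service 179; fixed 246; total 425.
Next best feasible plan costs 453.

Minimum total cost: 425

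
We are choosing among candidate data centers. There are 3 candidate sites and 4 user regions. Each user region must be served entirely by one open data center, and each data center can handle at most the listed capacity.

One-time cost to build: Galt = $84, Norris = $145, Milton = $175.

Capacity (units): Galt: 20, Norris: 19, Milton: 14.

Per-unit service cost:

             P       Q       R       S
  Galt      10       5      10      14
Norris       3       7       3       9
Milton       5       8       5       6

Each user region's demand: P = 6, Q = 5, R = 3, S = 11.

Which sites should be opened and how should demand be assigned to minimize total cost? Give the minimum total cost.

Open {Galt, Norris}: P→Norris 3·6=18, Q→Galt 5·5=25, R→Galt 10·3=30, S→Norris 9·11=99.
Loads: Galt carries 8/20, Norris carries 17/19. Service 172; fixed 229; total 401.
Next best feasible plan costs 422.

Minimum total cost: 401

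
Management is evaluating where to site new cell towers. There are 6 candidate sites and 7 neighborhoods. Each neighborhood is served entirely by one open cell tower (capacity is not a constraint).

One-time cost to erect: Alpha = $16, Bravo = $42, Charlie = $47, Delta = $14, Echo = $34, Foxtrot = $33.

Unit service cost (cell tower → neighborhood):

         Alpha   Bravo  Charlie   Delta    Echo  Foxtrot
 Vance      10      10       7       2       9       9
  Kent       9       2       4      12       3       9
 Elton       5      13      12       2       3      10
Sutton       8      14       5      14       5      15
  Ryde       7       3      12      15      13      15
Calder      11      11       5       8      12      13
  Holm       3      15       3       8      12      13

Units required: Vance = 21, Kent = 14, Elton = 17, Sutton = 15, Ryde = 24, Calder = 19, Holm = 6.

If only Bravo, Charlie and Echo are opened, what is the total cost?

Each neighborhood is assigned to its cheapest site among the open ones.
{Bravo, Charlie, Echo}: Vance→Charlie 7·21=147, Kent→Bravo 2·14=28, Elton→Echo 3·17=51, Sutton→Charlie 5·15=75, Ryde→Bravo 3·24=72, Calder→Charlie 5·19=95, Holm→Charlie 3·6=18. Service 486; fixed 123; total 609.

Total cost: 609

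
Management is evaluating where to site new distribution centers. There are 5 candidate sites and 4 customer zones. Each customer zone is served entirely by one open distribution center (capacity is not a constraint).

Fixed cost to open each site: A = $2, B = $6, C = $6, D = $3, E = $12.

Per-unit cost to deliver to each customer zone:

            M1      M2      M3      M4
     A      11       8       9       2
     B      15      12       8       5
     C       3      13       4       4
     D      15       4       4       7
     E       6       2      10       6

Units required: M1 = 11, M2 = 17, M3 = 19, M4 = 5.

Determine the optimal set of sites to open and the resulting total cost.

For any fixed open set, each customer zone goes to its cheapest open site; total = fixed + service.
{A, C, E}: M1→C 3·11=33, M2→E 2·17=34, M3→C 4·19=76, M4→A 2·5=10. Service 153; fixed 20; total 173.
{A, C, D, E}: M1→C 3·11=33, M2→E 2·17=34, M3→C 4·19=76, M4→A 2·5=10. Service 153; fixed 23; total 176.
{A, B, C, E}: service 153 + fixed 26 = 179
{A, B, C, D, E}: M1→C 3·11=33, M2→E 2·17=34, M3→C 4·19=76, M4→A 2·5=10. Service 153; fixed 29; total 182.
No other subset beats 173.

Open A, C and E; minimum total cost 173.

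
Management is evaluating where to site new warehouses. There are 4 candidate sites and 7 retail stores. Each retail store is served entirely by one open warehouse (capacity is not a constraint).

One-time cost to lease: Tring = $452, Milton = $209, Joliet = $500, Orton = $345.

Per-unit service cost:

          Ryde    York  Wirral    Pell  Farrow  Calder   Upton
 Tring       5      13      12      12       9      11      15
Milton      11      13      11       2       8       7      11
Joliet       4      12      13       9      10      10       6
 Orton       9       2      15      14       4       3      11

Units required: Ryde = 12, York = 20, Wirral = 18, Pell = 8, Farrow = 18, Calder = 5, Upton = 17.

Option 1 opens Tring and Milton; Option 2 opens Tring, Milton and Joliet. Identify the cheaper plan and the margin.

Option 1 is cheaper by 383.

Option 1: {Tring, Milton}: Ryde→Tring 5·12=60, York→Tring 13·20=260, Wirral→Milton 11·18=198, Pell→Milton 2·8=16, Farrow→Milton 8·18=144, Calder→Milton 7·5=35, Upton→Milton 11·17=187. Service 900; fixed 661; total 1561.
Option 2: {Tring, Milton, Joliet}: Ryde→Joliet 4·12=48, York→Joliet 12·20=240, Wirral→Milton 11·18=198, Pell→Milton 2·8=16, Farrow→Milton 8·18=144, Calder→Milton 7·5=35, Upton→Joliet 6·17=102. Service 783; fixed 1161; total 1944.
Difference: |1561 − 1944| = 383.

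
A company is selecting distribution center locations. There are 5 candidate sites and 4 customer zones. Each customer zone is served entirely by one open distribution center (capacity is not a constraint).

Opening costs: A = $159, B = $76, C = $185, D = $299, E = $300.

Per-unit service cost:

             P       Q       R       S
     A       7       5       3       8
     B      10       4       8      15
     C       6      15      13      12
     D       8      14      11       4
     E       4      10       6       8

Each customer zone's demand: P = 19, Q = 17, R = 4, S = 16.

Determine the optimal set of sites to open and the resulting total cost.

For any fixed open set, each customer zone goes to its cheapest open site; total = fixed + service.
{A}: P→A 7·19=133, Q→A 5·17=85, R→A 3·4=12, S→A 8·16=128. Service 358; fixed 159; total 517.
{A, B}: service 341 + fixed 235 = 576
{B}: P→B 10·19=190, Q→B 4·17=68, R→B 8·4=32, S→B 15·16=240. Service 530; fixed 76; total 606.
{A, B, C, D, E}: service 220 + fixed 1019 = 1239
No other subset beats 517.

Open A only; minimum total cost 517.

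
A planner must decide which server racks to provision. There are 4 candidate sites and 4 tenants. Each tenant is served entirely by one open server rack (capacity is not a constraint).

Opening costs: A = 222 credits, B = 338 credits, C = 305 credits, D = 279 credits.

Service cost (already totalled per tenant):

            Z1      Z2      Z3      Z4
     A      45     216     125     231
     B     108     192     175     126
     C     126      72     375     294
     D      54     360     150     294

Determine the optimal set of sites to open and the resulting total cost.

Open A only; minimum total cost 839.

For any fixed open set, each tenant goes to its cheapest open site; total = fixed + service.
{A}: Z1→A 45, Z2→A 216, Z3→A 125, Z4→A 231. Service 617; fixed 222; total 839.
{B}: Z1→B 108, Z2→B 192, Z3→B 175, Z4→B 126. Service 601; fixed 338; total 939.
{A, C}: service 473 + fixed 527 = 1000
{A, B, C, D}: service 368 + fixed 1144 = 1512
(All 15 nonempty subsets were checked; A only is lowest.)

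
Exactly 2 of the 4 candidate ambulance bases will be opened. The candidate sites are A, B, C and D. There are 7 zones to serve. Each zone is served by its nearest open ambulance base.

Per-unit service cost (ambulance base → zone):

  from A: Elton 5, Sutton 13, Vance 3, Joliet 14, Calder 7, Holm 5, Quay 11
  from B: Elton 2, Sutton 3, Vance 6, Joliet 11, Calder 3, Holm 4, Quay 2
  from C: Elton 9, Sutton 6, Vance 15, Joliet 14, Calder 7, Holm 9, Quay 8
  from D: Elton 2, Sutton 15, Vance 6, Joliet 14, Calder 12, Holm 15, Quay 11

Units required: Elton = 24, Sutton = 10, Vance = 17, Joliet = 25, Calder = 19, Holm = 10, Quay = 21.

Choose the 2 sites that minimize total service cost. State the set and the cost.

With exactly 2 open, each zone uses its cheapest among the chosen.
{A, B}: Elton→B 2·24=48, Sutton→B 3·10=30, Vance→A 3·17=51, Joliet→B 11·25=275, Calder→B 3·19=57, Holm→B 4·10=40, Quay→B 2·21=42. Service cost 543.
{B, C}: service cost 594
{B, D}: service cost 594
Among all 6 size-2 choices, {A, B} is lowest.

Choose A and B; total service cost 543.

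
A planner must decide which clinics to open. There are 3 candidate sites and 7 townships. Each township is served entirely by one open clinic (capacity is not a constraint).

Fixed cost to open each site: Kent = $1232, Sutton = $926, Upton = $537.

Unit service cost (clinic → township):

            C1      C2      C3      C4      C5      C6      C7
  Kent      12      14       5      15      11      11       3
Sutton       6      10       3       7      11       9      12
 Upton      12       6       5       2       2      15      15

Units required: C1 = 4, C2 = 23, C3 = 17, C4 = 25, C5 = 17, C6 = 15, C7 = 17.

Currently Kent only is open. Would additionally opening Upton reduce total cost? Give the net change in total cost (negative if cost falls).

Current service cost with {Kent}: 1233.
Adding Upton: each township re-picks its cheapest; new service cost 571, saving 662.
Extra fixed cost: 537. Net change = 537 − 662 = -125.
(Totals: 2465 → 2340.)

Yes — net change −125 (cost falls by 125).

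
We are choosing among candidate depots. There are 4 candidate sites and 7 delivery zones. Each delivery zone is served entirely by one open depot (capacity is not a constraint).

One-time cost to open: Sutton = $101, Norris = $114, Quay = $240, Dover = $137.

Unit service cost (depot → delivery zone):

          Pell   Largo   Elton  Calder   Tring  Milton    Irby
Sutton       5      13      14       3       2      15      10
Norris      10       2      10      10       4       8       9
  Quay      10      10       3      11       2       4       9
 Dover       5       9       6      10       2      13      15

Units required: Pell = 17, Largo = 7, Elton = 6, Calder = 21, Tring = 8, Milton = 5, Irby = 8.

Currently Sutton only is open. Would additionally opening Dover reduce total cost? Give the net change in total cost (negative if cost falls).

No — net change +51 (cost rises by 51).

Current service cost with {Sutton}: 494.
Adding Dover: each delivery zone re-picks its cheapest; new service cost 408, saving 86.
Extra fixed cost: 137. Net change = 137 − 86 = 51.
(Totals: 595 → 646.)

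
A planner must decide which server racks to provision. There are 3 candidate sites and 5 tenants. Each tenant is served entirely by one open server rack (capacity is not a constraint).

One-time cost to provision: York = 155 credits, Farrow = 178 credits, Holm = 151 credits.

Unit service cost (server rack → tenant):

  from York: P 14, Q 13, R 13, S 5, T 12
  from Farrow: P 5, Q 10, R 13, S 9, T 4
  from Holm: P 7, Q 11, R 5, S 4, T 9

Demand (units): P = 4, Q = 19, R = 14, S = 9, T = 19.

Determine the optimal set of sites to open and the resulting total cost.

Open Holm only; minimum total cost 665.

For any fixed open set, each tenant goes to its cheapest open site; total = fixed + service.
{Holm}: P→Holm 7·4=28, Q→Holm 11·19=209, R→Holm 5·14=70, S→Holm 4·9=36, T→Holm 9·19=171. Service 514; fixed 151; total 665.
{Farrow, Holm}: service 392 + fixed 329 = 721
{Farrow}: P→Farrow 5·4=20, Q→Farrow 10·19=190, R→Farrow 13·14=182, S→Farrow 9·9=81, T→Farrow 4·19=76. Service 549; fixed 178; total 727.
{York, Farrow, Holm}: P→Farrow 5·4=20, Q→Farrow 10·19=190, R→Holm 5·14=70, S→Holm 4·9=36, T→Farrow 4·19=76. Service 392; fixed 484; total 876.
No other subset beats 665.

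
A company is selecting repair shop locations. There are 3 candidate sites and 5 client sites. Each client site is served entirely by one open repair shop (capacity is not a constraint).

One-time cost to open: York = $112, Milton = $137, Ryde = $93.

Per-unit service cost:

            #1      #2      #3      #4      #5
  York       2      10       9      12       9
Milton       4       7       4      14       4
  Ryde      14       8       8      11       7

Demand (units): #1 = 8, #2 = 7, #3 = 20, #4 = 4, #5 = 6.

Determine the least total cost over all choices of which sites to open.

Minimum total cost: 378

For any fixed open set, each client site goes to its cheapest open site; total = fixed + service.
{Milton}: #1→Milton 4·8=32, #2→Milton 7·7=49, #3→Milton 4·20=80, #4→Milton 14·4=56, #5→Milton 4·6=24. Service 241; fixed 137; total 378.
{Milton, Ryde}: service 229 + fixed 230 = 459
{York, Milton}: #1→York 2·8=16, #2→Milton 7·7=49, #3→Milton 4·20=80, #4→York 12·4=48, #5→Milton 4·6=24. Service 217; fixed 249; total 466.
{York, Milton, Ryde}: #1→York 2·8=16, #2→Milton 7·7=49, #3→Milton 4·20=80, #4→Ryde 11·4=44, #5→Milton 4·6=24. Service 213; fixed 342; total 555.
(All 7 nonempty subsets were checked; Milton only is lowest.)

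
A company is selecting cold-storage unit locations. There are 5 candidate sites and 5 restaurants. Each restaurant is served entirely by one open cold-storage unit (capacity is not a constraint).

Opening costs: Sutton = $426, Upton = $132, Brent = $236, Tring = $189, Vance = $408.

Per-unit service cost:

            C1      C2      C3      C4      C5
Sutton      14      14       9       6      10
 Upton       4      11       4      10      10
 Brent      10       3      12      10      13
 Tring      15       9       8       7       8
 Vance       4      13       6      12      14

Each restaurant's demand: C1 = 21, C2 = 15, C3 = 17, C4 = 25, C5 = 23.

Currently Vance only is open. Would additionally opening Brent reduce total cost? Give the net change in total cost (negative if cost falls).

No — net change +13 (cost rises by 13).

Current service cost with {Vance}: 1003.
Adding Brent: each restaurant re-picks its cheapest; new service cost 780, saving 223.
Extra fixed cost: 236. Net change = 236 − 223 = 13.
(Totals: 1411 → 1424.)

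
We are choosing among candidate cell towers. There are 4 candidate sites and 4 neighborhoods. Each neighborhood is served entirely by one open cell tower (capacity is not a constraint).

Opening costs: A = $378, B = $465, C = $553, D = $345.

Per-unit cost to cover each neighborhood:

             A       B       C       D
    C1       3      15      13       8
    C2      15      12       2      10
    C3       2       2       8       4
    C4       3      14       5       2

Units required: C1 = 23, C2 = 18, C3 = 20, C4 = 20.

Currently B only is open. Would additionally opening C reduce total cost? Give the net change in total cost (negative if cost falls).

Current service cost with {B}: 881.
Adding C: each neighborhood re-picks its cheapest; new service cost 475, saving 406.
Extra fixed cost: 553. Net change = 553 − 406 = 147.
(Totals: 1346 → 1493.)

No — net change +147 (cost rises by 147).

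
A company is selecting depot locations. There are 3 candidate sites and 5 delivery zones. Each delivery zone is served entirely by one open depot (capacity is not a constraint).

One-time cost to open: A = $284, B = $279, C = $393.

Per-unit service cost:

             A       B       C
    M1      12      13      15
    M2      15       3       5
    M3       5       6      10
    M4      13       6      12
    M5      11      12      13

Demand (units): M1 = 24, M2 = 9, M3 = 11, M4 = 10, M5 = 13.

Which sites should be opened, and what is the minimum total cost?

Open B only; minimum total cost 900.

For any fixed open set, each delivery zone goes to its cheapest open site; total = fixed + service.
{B}: M1→B 13·24=312, M2→B 3·9=27, M3→B 6·11=66, M4→B 6·10=60, M5→B 12·13=156. Service 621; fixed 279; total 900.
{A}: service 751 + fixed 284 = 1035
{A, B}: service 573 + fixed 563 = 1136
{A, B, C}: service 573 + fixed 956 = 1529
No other subset beats 900.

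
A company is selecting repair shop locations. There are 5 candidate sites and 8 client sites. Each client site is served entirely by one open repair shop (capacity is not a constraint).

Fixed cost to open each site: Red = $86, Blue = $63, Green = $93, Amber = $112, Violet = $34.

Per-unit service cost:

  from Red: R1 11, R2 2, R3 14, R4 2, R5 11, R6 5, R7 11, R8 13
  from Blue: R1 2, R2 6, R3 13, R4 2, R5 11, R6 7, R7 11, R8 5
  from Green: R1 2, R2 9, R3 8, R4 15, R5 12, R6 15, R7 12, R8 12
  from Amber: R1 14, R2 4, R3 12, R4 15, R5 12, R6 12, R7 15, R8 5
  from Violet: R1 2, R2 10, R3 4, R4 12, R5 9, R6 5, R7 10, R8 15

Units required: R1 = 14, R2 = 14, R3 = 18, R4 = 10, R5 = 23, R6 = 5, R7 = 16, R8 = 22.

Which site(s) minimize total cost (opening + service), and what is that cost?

Open Blue and Violet; minimum total cost 803.

For any fixed open set, each client site goes to its cheapest open site; total = fixed + service.
{Blue, Violet}: R1→Blue 2·14=28, R2→Blue 6·14=84, R3→Violet 4·18=72, R4→Blue 2·10=20, R5→Violet 9·23=207, R6→Violet 5·5=25, R7→Violet 10·16=160, R8→Blue 5·22=110. Service 706; fixed 97; total 803.
{Red, Blue, Violet}: R1→Blue 2·14=28, R2→Red 2·14=28, R3→Violet 4·18=72, R4→Red 2·10=20, R5→Violet 9·23=207, R6→Red 5·5=25, R7→Violet 10·16=160, R8→Blue 5·22=110. Service 650; fixed 183; total 833.
{Red, Amber, Violet}: R1→Violet 2·14=28, R2→Red 2·14=28, R3→Violet 4·18=72, R4→Red 2·10=20, R5→Violet 9·23=207, R6→Red 5·5=25, R7→Violet 10·16=160, R8→Amber 5·22=110. Service 650; fixed 232; total 882.
{Red, Blue, Green, Amber, Violet}: R1→Blue 2·14=28, R2→Red 2·14=28, R3→Violet 4·18=72, R4→Red 2·10=20, R5→Violet 9·23=207, R6→Red 5·5=25, R7→Violet 10·16=160, R8→Blue 5·22=110. Service 650; fixed 388; total 1038.
No other subset beats 803.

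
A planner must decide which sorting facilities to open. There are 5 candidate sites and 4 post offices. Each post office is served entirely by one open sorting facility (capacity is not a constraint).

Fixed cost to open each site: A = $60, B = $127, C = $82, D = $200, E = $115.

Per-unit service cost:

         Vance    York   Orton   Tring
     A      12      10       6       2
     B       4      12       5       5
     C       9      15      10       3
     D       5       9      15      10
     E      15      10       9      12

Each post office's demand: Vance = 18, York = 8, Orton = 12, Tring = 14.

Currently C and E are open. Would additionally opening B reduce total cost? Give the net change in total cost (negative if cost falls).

Current service cost with {C, E}: 392.
Adding B: each post office re-picks its cheapest; new service cost 254, saving 138.
Extra fixed cost: 127. Net change = 127 − 138 = -11.
(Totals: 589 → 578.)

Yes — net change −11 (cost falls by 11).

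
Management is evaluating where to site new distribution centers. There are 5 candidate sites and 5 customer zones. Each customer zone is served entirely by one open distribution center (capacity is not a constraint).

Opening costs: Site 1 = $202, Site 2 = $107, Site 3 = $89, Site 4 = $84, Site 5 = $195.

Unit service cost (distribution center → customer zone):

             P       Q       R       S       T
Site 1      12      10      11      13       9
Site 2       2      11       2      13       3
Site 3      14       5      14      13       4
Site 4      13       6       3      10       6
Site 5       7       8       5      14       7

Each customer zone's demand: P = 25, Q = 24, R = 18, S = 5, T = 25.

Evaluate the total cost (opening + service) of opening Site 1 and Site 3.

Total cost: 1074

Each customer zone is assigned to its cheapest site among the open ones.
{Site 1, Site 3}: P→Site 1 12·25=300, Q→Site 3 5·24=120, R→Site 1 11·18=198, S→Site 1 13·5=65, T→Site 3 4·25=100. Service 783; fixed 291; total 1074.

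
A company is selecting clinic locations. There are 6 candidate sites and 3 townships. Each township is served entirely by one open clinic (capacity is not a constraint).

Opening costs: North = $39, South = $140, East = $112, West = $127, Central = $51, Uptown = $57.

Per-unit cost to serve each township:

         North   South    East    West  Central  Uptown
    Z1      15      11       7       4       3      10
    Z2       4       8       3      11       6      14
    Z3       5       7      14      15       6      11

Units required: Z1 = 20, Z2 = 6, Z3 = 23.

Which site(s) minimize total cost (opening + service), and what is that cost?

For any fixed open set, each township goes to its cheapest open site; total = fixed + service.
{Central}: Z1→Central 3·20=60, Z2→Central 6·6=36, Z3→Central 6·23=138. Service 234; fixed 51; total 285.
{North, Central}: service 199 + fixed 90 = 289
{Central, Uptown}: Z1→Central 3·20=60, Z2→Central 6·6=36, Z3→Central 6·23=138. Service 234; fixed 108; total 342.
{North, South, East, West, Central, Uptown}: Z1→Central 3·20=60, Z2→East 3·6=18, Z3→North 5·23=115. Service 193; fixed 526; total 719.
No other subset beats 285.

Open Central only; minimum total cost 285.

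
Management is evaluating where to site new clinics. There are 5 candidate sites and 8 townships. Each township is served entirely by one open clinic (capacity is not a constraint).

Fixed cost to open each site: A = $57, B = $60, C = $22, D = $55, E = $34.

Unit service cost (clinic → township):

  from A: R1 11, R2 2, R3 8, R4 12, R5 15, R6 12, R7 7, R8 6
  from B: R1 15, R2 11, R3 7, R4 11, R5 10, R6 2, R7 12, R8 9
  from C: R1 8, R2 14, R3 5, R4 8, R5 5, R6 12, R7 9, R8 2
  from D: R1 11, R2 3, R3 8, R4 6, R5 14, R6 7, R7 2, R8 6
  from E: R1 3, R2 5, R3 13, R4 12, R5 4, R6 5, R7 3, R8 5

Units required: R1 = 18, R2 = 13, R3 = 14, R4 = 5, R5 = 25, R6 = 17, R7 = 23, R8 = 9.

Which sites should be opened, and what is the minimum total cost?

For any fixed open set, each township goes to its cheapest open site; total = fixed + service.
{C, D, E}: R1→E 3·18=54, R2→D 3·13=39, R3→C 5·14=70, R4→D 6·5=30, R5→E 4·25=100, R6→E 5·17=85, R7→D 2·23=46, R8→C 2·9=18. Service 442; fixed 111; total 553.
{C, E}: service 501 + fixed 56 = 557
{B, C, D, E}: service 391 + fixed 171 = 562
{A, B, C, D, E}: service 378 + fixed 228 = 606
No other subset beats 553.

Open C, D and E; minimum total cost 553.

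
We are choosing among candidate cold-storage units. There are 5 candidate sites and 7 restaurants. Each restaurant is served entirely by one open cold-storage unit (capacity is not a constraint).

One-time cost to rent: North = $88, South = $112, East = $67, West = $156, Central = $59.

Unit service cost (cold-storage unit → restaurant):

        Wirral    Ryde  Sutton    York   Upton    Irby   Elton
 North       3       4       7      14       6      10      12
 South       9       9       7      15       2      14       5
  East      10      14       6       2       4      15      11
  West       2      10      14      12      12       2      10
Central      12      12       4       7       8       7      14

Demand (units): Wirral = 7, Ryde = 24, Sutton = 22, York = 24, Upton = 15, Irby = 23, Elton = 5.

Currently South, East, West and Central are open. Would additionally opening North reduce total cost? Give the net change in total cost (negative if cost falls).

Yes — net change −32 (cost falls by 32).

Current service cost with {South, East, West, Central}: 467.
Adding North: each restaurant re-picks its cheapest; new service cost 347, saving 120.
Extra fixed cost: 88. Net change = 88 − 120 = -32.
(Totals: 861 → 829.)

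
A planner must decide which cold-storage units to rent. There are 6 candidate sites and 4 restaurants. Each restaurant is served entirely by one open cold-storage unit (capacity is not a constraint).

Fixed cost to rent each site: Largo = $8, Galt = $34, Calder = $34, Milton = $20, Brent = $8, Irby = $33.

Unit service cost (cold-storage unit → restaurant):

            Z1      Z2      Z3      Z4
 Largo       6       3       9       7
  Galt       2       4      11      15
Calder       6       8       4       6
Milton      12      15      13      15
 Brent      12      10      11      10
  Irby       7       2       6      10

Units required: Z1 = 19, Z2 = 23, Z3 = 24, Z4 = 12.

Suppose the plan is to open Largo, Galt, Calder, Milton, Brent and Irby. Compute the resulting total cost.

Total cost: 389

Each restaurant is assigned to its cheapest site among the open ones.
{Largo, Galt, Calder, Milton, Brent, Irby}: Z1→Galt 2·19=38, Z2→Irby 2·23=46, Z3→Calder 4·24=96, Z4→Calder 6·12=72. Service 252; fixed 137; total 389.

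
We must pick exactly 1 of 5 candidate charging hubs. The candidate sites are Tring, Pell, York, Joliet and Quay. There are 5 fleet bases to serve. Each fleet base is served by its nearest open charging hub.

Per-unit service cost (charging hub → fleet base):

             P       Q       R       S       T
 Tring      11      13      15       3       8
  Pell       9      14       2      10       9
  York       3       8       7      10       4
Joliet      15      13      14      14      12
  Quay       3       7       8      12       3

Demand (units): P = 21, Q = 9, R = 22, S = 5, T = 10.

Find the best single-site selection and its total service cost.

Choose York only; total service cost 379.

With exactly 1 open, each fleet base uses its cheapest among the chosen.
{York}: P→York 3·21=63, Q→York 8·9=72, R→York 7·22=154, S→York 10·5=50, T→York 4·10=40. Service cost 379.
{Quay}: service cost 392
{Pell}: service cost 499
Among all 5 size-1 choices, {York} is lowest.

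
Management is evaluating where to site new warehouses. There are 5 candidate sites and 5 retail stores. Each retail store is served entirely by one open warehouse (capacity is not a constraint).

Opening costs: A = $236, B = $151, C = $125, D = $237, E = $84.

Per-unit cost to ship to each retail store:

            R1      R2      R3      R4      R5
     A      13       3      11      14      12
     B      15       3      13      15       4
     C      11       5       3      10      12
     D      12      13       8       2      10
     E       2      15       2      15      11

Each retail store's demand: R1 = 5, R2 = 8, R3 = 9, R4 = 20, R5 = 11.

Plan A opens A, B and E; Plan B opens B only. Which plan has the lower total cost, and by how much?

Plan A: {A, B, E}: R1→E 2·5=10, R2→A 3·8=24, R3→E 2·9=18, R4→A 14·20=280, R5→B 4·11=44. Service 376; fixed 471; total 847.
Plan B: {B}: R1→B 15·5=75, R2→B 3·8=24, R3→B 13·9=117, R4→B 15·20=300, R5→B 4·11=44. Service 560; fixed 151; total 711.
Difference: |847 − 711| = 136.

Plan B is cheaper by 136.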